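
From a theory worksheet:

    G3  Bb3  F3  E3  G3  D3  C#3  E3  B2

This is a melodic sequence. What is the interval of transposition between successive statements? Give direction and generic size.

down a 3rd

With a 3-note motive the entries are G3, E3, C#3, each down a 3rd from the previous.
G3 to E3 is down a 3rd.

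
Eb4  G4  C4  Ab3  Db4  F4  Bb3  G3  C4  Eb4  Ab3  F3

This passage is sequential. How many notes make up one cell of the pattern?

4

There are 12 notes; a 4-note unit gives 3 cells:
Eb4 G4 C4 Ab3 | Db4 F4 Bb3 G3 | C4 Eb4 Ab3 F3
Every group is a transposition down a 2nd of the one before; no shorter unit works.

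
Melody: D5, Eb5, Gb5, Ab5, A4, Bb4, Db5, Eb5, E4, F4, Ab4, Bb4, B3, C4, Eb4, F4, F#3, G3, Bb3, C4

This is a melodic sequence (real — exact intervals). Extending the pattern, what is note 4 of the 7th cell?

D3

Grouping in 4s, the 4th note of each cell is Ab5, Eb5, Bb4, F4, C4.
Each moves down a 4th. Continuing: G3 → D3.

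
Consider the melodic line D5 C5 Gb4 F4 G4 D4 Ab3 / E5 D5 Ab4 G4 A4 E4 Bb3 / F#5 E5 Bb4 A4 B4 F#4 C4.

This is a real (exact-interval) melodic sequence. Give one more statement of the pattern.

Taking 7-note groups, the heads are D5, E5, F#5: the pattern moves up a 2nd.
So cell 4 is G#5 F#5 C5 B4 C#5 G#4 D4.

G#5 F#5 C5 B4 C#5 G#4 D4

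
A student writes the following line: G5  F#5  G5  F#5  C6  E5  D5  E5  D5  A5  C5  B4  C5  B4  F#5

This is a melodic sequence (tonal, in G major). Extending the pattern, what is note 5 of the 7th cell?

E4

The unit is 5 notes. Position-5 pitches of the 3 shown cells: C6, A5, F#5.
Extending down a 3rd: D5 → B4 → G4 → E4.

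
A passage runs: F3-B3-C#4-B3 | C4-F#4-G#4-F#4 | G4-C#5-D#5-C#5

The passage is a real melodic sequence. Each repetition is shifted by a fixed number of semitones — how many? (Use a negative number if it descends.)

7

Taking 4-note groups, the heads are F3, C4, G4: the pattern moves up a 5th.
Counting half-steps from F3 to C4: 7.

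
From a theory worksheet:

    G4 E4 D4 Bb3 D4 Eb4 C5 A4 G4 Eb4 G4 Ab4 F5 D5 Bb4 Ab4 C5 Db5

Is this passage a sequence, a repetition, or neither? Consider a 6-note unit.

neither

Note 3 of cell 3 is Bb4; if this were a sequence it would be C5. No unit length gives a consistent transposition pattern.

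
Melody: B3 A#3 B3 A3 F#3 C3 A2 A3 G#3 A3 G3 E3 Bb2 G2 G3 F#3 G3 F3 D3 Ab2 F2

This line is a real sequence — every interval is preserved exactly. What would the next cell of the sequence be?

F3 E3 F3 Eb3 C3 Gb2 Eb2

Unit = 7 notes; the statements start on B3, A3, G3, moving down a 2nd each time.
From F3 the exact shape gives F3 E3 F3 Eb3 C3 Gb2 Eb2.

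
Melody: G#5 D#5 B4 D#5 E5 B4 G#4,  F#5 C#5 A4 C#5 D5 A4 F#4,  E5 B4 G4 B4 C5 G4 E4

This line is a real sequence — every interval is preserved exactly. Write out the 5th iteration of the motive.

C5 G4 Eb4 G4 Ab4 Eb4 C4

The 7-note cells begin on G#5, F#5, E5 — each down a 2nd from the last.
Continuing the starts: D5 → C5.
Statement 5 starts on C5 and keeps the same exact contour: C5 G4 Eb4 G4 Ab4 Eb4 C4.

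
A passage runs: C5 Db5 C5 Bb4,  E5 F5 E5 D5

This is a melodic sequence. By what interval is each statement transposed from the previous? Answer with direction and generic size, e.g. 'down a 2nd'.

Taking 4-note groups, the heads are C5, E5: the pattern moves up a 3rd.
From C5 to E5: up a 3rd.

up a 3rd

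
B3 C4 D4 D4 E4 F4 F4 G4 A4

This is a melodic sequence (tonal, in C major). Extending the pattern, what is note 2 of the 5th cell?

D5

With 3-note cells, note 2 of each statement runs C4, E4, G4.
Extending up a 3rd: B4 → D5.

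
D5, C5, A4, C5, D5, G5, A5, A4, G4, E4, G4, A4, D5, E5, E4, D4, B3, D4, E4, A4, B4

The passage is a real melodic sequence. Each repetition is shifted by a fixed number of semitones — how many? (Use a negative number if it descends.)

Taking 7-note groups, the heads are D5, A4, E4: the pattern moves down a 4th.
D5→A4 is 69 − 74 = -5 semitones.

-5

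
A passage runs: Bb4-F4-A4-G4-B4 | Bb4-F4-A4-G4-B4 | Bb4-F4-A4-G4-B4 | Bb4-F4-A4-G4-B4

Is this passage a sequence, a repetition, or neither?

Each 5-note cell is identical (Bb4 F4 A4 G4 B4), restated at the same pitch.

repetition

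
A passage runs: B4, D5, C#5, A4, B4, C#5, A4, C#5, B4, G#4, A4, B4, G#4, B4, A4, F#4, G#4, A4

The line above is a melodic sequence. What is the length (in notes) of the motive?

Try groups of 6 (3 cells in 18 notes):
B4 D5 C#5 A4 B4 C#5 | A4 C#5 B4 G#4 A4 B4 | G#4 B4 A4 F#4 G#4 A4
That's a consistent down a 2nd shift per cell, and no other grouping gives one.

6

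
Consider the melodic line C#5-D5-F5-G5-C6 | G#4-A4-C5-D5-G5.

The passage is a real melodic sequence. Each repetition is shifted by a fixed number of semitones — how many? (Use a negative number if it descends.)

With a 5-note motive the entries are C#5, G#4, each down a 4th from the previous.
C#5→G#4 is 68 − 73 = -5 semitones.

-5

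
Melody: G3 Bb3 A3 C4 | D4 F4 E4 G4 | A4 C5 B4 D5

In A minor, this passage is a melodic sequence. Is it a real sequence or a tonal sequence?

real

Each cell has the same semitone pattern (3, -1, 3) — intervals are preserved exactly.
And Bb3 lies outside A minor, so the sequence is real rather than tonal.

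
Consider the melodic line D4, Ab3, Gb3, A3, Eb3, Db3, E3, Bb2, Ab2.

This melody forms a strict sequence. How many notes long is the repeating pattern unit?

3

Try groups of 3 (3 cells in 9 notes):
D4 Ab3 Gb3 | A3 Eb3 Db3 | E3 Bb2 Ab2
Each cell is the previous one down a 4th — so the unit is 3 notes.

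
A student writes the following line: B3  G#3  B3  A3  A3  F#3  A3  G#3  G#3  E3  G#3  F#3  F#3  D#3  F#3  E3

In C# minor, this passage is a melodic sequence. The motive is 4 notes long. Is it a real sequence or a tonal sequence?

tonal

Every note is diatonic to C# minor.
Cell 1 has -2 semitones from note 3 to 4, but cell 2 has -1 — the interval quality changes while the contour stays the same, which is the hallmark of a tonal sequence.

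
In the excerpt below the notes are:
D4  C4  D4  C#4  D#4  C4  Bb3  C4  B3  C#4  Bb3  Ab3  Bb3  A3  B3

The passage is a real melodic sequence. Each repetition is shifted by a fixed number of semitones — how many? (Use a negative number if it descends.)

The 5-note cells begin on D4, C4, Bb3 — each down a 2nd from the last.
D4 to C4 spans -2 semitones.

-2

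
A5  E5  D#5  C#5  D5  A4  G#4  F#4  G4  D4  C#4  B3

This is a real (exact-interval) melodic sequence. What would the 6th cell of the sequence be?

Bb2 F2 E2 D2

The 4-note cells begin on A5, D5, G4 — each down a 5th from the last.
Carrying on: C4 → F3 → Bb2.
Statement 6 starts on Bb2 and keeps the same exact contour: Bb2 F2 E2 D2.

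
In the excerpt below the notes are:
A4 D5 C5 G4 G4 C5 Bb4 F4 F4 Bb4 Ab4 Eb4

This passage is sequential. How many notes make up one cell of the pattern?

There are 12 notes; a 4-note unit gives 3 cells:
A4 D5 C5 G4 | G4 C5 Bb4 F4 | F4 Bb4 Ab4 Eb4
That's a consistent down a 2nd shift per cell, and no other grouping gives one.

4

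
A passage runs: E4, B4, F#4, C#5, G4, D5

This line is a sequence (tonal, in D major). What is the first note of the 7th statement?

Unit = 2 notes; the statements start on E4, F#4, G4, moving up a 2nd each time.
Extending the heads up a 2nd: A4 → B4 → C#5 → D5.

D5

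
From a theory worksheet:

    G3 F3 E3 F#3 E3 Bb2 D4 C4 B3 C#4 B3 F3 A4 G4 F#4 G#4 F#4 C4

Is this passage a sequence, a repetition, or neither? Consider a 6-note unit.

Each 6-note cell is the previous one transposed up a 5th.

sequence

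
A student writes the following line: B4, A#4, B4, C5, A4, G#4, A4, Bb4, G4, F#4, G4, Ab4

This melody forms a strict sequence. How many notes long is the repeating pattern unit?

There are 12 notes; a 4-note unit gives 3 cells:
B4 A#4 B4 C5 | A4 G#4 A4 Bb4 | G4 F#4 G4 Ab4
Every group is a transposition down a 2nd of the one before; no shorter unit works.

4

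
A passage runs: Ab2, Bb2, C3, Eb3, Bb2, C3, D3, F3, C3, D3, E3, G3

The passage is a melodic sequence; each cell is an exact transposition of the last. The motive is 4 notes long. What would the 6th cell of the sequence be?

Taking 4-note groups, the heads are Ab2, Bb2, C3: the pattern moves up a 2nd.
Carrying on: D3 → E3 → F#3.
From F#3 the exact shape gives F#3 G#3 A#3 C#4.

F#3 G#3 A#3 C#4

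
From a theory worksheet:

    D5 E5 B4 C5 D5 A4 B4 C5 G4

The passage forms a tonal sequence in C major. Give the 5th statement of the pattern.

G4 A4 E4

With a 3-note motive the entries are D5, C5, B4, each down a 2nd from the previous.
Carrying on: A4 → G4.
From G4 the diatonic shape gives G4 A4 E4.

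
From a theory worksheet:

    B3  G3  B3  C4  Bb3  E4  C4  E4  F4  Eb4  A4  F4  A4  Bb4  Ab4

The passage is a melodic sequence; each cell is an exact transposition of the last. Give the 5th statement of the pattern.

With a 5-note motive the entries are B3, E4, A4, each up a 4th from the previous.
Carrying on: D5 → G5.
So cell 5 is G5 Eb5 G5 Ab5 Gb5.

G5 Eb5 G5 Ab5 Gb5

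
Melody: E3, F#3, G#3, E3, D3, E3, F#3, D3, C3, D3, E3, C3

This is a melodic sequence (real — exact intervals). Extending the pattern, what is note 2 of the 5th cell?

The unit is 4 notes. Position-2 pitches of the 3 shown cells: F#3, E3, D3.
Carrying that down a 2nd forward: C3 → Bb2.

Bb2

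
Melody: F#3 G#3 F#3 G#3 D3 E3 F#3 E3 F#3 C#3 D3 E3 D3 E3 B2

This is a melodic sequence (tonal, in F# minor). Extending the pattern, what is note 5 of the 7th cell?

The unit is 5 notes. Position-5 pitches of the 3 shown cells: D3, C#3, B2.
Carrying that down a 2nd forward: A2 → G#2 → F#2 → E2.

E2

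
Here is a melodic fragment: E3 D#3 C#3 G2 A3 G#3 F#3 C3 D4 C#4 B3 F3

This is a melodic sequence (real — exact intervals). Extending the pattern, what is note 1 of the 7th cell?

Grouping in 4s, the 1st note of each cell is E3, A3, D4.
Carrying that up a 4th forward: G4 → C5 → F5 → Bb5.

Bb5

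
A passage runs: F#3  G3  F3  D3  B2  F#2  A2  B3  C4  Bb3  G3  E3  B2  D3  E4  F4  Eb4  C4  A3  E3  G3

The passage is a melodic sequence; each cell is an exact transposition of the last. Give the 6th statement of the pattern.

G5 Ab5 Gb5 Eb5 C5 G4 Bb4

With a 7-note motive the entries are F#3, B3, E4, each up a 4th from the previous.
Continuing the starts: A4 → D5 → G5.
So cell 6 is G5 Ab5 Gb5 Eb5 C5 G4 Bb4.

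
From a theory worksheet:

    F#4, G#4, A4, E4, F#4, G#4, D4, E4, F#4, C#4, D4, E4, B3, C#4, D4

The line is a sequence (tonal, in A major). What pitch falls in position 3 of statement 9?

With 3-note cells, note 3 of each statement runs A4, G#4, F#4, E4, D4.
Carrying that down a 2nd forward: C#4 → B3 → A3 → G#3.

G#3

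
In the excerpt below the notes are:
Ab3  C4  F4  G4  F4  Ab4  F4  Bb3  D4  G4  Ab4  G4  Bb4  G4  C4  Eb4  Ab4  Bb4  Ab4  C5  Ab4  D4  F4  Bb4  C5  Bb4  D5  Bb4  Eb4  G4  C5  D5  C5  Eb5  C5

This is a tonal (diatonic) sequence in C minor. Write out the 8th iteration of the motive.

Ab4 C5 F5 G5 F5 Ab5 F5

The 7-note cells begin on Ab3, Bb3, C4, D4, Eb4 — each up a 2nd from the last.
Continuing the starts: F4 → G4 → Ab4.
Statement 8 starts on Ab4 and keeps the same diatonic contour: Ab4 C5 F5 G5 F5 Ab5 F5.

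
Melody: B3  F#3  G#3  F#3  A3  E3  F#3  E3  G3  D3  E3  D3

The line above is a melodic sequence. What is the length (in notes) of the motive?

4

Try groups of 4 (3 cells in 12 notes):
B3 F#3 G#3 F#3 | A3 E3 F#3 E3 | G3 D3 E3 D3
Each cell is the previous one down a 2nd — so the unit is 4 notes.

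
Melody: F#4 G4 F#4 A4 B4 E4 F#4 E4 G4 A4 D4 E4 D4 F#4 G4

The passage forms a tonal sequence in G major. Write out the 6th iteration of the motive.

A3 B3 A3 C4 D4

Unit = 5 notes; the statements start on F#4, E4, D4, moving down a 2nd each time.
Carrying on: C4 → B3 → A3.
From A3 the diatonic shape gives A3 B3 A3 C4 D4.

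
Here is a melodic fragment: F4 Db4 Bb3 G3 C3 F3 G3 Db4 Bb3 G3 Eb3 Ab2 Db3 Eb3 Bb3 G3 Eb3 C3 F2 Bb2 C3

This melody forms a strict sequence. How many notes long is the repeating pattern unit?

Try groups of 7 (3 cells in 21 notes):
F4 Db4 Bb3 G3 C3 F3 G3 | Db4 Bb3 G3 Eb3 Ab2 Db3 Eb3 | Bb3 G3 Eb3 C3 F2 Bb2 C3
Each cell is the previous one down a 3rd — so the unit is 7 notes.

7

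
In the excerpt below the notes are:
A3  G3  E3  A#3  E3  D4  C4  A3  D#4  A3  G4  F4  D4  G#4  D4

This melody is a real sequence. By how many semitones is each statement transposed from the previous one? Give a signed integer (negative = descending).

5

With a 5-note motive the entries are A3, D4, G4, each up a 4th from the previous.
A3 to D4 spans +5 semitones.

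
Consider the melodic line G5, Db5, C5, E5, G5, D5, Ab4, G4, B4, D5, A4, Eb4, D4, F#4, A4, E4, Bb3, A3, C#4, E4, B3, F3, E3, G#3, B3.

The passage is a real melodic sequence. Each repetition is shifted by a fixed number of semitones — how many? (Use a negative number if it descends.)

Taking 5-note groups, the heads are G5, D5, A4, E4, B3: the pattern moves down a 4th.
Counting half-steps from G5 to D5: -5.

-5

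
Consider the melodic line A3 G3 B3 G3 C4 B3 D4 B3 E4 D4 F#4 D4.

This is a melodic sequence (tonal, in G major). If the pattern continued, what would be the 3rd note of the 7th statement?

G5

Grouping in 4s, the 3rd note of each cell is B3, D4, F#4.
Carrying that up a 3rd forward: A4 → C5 → E5 → G5.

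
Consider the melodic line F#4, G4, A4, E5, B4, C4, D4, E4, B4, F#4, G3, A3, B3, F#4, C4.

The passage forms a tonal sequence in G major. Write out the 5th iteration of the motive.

The 5-note cells begin on F#4, C4, G3 — each down a 4th from the last.
Continuing the starts: D3 → A2.
Statement 5 starts on A2 and keeps the same diatonic contour: A2 B2 C3 G3 D3.

A2 B2 C3 G3 D3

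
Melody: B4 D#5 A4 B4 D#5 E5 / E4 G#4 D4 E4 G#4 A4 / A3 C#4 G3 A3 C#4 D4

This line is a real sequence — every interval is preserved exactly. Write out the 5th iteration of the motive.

The 6-note cells begin on B4, E4, A3 — each down a 5th from the last.
Continuing the starts: D3 → G2.
Statement 5 starts on G2 and keeps the same exact contour: G2 B2 F2 G2 B2 C3.

G2 B2 F2 G2 B2 C3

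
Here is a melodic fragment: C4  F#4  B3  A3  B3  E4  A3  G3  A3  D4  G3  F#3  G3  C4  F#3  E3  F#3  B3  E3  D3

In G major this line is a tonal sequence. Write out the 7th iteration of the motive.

D3 G3 C3 B2

The 4-note cells begin on C4, B3, A3, G3, F#3 — each down a 2nd from the last.
Carrying on: E3 → D3.
From D3 the diatonic shape gives D3 G3 C3 B2.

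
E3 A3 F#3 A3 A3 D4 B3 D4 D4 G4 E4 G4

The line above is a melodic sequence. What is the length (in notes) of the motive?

There are 12 notes; a 4-note unit gives 3 cells:
E3 A3 F#3 A3 | A3 D4 B3 D4 | D4 G4 E4 G4
Every group is a transposition up a 4th of the one before; no shorter unit works.

4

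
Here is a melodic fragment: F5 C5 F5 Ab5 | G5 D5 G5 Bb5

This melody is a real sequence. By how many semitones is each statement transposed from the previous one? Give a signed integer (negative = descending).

The 4-note cells begin on F5, G5 — each up a 2nd from the last.
F5 to G5 spans +2 semitones.

2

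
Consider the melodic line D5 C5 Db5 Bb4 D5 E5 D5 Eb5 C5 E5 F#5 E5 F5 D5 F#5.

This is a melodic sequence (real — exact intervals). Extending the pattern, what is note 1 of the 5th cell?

A#5

The unit is 5 notes. Position-1 pitches of the 3 shown cells: D5, E5, F#5.
Extending up a 2nd: G#5 → A#5.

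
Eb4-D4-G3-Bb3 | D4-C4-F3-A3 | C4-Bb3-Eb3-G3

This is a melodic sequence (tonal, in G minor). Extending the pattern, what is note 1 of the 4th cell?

Grouping in 4s, the 1st note of each cell is Eb4, D4, C4.
Each moves down a 2nd; the next is Bb3.

Bb3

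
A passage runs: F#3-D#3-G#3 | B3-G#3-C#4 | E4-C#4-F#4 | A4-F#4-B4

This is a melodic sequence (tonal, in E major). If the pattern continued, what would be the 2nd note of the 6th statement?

The unit is 3 notes. Position-2 pitches of the 4 shown cells: D#3, G#3, C#4, F#4.
Carrying that up a 4th forward: B4 → E5.

E5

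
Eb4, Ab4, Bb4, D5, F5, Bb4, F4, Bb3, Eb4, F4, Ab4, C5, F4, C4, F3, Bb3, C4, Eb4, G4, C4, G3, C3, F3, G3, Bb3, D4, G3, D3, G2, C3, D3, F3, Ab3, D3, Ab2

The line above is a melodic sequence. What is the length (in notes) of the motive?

7

There are 35 notes; a 7-note unit gives 5 cells:
Eb4 Ab4 Bb4 D5 F5 Bb4 F4 | Bb3 Eb4 F4 Ab4 C5 F4 C4 | F3 Bb3 C4 Eb4 G4 C4 G3 | C3 F3 G3 Bb3 D4 G3 D3 | G2 C3 D3 F3 Ab3 D3 Ab2
Each cell is the previous one down a 4th — so the unit is 7 notes.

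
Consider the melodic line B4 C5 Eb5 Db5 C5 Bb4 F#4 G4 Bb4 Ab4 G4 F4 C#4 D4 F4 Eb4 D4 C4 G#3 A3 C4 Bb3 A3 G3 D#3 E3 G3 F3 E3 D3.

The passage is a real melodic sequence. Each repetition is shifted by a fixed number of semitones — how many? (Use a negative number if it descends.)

-5

The 6-note cells begin on B4, F#4, C#4, G#3, D#3 — each down a 4th from the last.
Counting half-steps from B4 to F#4: -5.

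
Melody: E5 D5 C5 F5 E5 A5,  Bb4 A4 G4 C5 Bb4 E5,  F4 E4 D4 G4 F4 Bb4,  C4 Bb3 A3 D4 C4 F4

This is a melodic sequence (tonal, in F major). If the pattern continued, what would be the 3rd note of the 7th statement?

With 6-note cells, note 3 of each statement runs C5, G4, D4, A3.
Each moves down a 4th. Continuing: E3 → Bb2 → F2.

F2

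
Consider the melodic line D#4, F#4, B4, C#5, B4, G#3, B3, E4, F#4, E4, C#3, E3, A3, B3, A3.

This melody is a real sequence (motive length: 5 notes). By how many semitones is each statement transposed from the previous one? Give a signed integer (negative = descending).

-7

With a 5-note motive the entries are D#4, G#3, C#3, each down a 5th from the previous.
D#4 to G#3 spans -7 semitones.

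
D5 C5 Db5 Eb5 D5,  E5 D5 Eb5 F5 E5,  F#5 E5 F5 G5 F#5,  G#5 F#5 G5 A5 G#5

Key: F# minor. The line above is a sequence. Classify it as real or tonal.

real

Each cell has the same semitone pattern (-2, 1, 2, -1) — intervals are preserved exactly.
And C5 lies outside F# minor, so the sequence is real rather than tonal.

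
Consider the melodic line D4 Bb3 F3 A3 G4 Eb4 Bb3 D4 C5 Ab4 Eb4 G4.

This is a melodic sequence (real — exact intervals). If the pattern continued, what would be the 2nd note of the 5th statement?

Gb5

Grouping in 4s, the 2nd note of each cell is Bb3, Eb4, Ab4.
Carrying that up a 4th forward: Db5 → Gb5.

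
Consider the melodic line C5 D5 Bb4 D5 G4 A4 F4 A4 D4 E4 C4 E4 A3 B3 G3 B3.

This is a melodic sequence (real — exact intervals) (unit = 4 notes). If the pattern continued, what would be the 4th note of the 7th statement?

G#2

The unit is 4 notes. Position-4 pitches of the 4 shown cells: D5, A4, E4, B3.
Each moves down a 4th. Continuing: F#3 → C#3 → G#2.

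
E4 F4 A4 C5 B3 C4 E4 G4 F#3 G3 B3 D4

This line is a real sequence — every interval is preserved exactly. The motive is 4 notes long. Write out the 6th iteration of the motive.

Unit = 4 notes; the statements start on E4, B3, F#3, moving down a 4th each time.
Extending down a 4th: C#3 → G#2 → D#2.
From D#2 the exact shape gives D#2 E2 G#2 B2.

D#2 E2 G#2 B2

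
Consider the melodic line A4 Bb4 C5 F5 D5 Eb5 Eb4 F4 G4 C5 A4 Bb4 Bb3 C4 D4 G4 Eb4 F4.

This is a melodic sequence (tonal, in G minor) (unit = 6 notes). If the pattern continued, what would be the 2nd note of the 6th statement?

With 6-note cells, note 2 of each statement runs Bb4, F4, C4.
Carrying that down a 4th forward: G3 → D3 → A2.

A2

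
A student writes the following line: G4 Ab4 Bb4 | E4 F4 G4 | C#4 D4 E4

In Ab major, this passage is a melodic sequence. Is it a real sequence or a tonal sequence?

Each cell has the same semitone pattern (1, 2) — intervals are preserved exactly.
And E4 lies outside Ab major, so the sequence is real rather than tonal.

real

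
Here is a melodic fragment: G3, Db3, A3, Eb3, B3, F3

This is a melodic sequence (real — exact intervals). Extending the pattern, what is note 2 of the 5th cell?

A3

The unit is 2 notes. Position-2 pitches of the 3 shown cells: Db3, Eb3, F3.
Extending up a 2nd: G3 → A3.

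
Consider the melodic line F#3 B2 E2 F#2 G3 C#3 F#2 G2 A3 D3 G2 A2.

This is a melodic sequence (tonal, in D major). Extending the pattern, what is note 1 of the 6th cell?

With 4-note cells, note 1 of each statement runs F#3, G3, A3.
Extending up a 2nd: B3 → C#4 → D4.

D4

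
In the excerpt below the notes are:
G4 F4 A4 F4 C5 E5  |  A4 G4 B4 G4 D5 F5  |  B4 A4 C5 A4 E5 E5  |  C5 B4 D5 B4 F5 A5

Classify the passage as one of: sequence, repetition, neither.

Note 6 of cell 3 is E5; if this were a sequence it would be G5. No unit length gives a consistent transposition pattern.

neither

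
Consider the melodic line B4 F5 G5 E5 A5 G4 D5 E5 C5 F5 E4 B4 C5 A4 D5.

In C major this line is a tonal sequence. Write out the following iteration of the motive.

Unit = 5 notes; the statements start on B4, G4, E4, moving down a 3rd each time.
So cell 4 is C4 G4 A4 F4 B4.

C4 G4 A4 F4 B4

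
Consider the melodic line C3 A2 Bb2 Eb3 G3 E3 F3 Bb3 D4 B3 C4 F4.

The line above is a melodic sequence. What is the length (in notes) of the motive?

4

12 notes total. Splitting into 3 groups of 4:
C3 A2 Bb2 Eb3 | G3 E3 F3 Bb3 | D4 B3 C4 F4
Each cell is the previous one up a 5th — so the unit is 4 notes.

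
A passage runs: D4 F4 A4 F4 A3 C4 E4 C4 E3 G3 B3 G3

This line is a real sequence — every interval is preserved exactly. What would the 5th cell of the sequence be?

F#2 A2 C#3 A2

The 4-note cells begin on D4, A3, E3 — each down a 4th from the last.
Extending down a 4th: B2 → F#2.
Statement 5 starts on F#2 and keeps the same exact contour: F#2 A2 C#3 A2.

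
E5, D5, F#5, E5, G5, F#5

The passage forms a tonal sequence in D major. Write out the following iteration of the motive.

A5 G5

Taking 2-note groups, the heads are E5, F#5, G5: the pattern moves up a 2nd.
So cell 4 is A5 G5.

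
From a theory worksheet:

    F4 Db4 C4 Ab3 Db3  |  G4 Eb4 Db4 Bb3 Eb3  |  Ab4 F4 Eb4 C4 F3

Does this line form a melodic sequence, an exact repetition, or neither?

Each 5-note cell is the previous one transposed up a 2nd.

sequence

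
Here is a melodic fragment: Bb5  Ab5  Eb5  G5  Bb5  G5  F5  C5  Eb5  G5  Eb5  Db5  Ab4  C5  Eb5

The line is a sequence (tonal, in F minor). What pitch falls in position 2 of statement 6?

Eb4

With 5-note cells, note 2 of each statement runs Ab5, F5, Db5.
Carrying that down a 3rd forward: Bb4 → G4 → Eb4.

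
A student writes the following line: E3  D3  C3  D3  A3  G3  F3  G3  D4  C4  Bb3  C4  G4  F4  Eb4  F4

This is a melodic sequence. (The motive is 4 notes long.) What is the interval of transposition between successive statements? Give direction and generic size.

The 4-note cells begin on E3, A3, D4, G4 — each up a 4th from the last.
E3 to A3 is up a 4th.

up a 4th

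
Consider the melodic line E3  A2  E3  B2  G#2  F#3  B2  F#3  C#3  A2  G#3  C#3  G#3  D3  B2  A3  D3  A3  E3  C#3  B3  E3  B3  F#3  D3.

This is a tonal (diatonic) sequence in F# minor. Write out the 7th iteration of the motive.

Unit = 5 notes; the statements start on E3, F#3, G#3, A3, B3, moving up a 2nd each time.
Extending up a 2nd: C#4 → D4.
Statement 7 starts on D4 and keeps the same diatonic contour: D4 G#3 D4 A3 F#3.

D4 G#3 D4 A3 F#3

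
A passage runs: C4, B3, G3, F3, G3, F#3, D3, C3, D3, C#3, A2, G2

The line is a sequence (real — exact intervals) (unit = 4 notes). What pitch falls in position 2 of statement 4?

G#2

Grouping in 4s, the 2nd note of each cell is B3, F#3, C#3.
One more down a 4th gives G#2.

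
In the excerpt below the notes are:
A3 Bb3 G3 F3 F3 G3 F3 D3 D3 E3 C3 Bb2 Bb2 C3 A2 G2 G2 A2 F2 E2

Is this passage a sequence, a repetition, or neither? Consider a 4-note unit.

Note 3 of cell 2 is F3; if this were a sequence it would be E3. No unit length gives a consistent transposition pattern.

neither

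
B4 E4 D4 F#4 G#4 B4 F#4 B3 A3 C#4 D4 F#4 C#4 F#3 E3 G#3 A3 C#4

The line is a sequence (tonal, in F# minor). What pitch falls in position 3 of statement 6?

The unit is 6 notes. Position-3 pitches of the 3 shown cells: D4, A3, E3.
Each moves down a 4th. Continuing: B2 → F#2 → C#2.

C#2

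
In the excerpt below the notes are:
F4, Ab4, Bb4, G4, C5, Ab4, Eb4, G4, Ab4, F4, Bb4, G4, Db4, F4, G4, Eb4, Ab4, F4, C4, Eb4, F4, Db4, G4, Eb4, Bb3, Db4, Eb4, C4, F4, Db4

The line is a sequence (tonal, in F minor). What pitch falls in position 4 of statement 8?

The unit is 6 notes. Position-4 pitches of the 5 shown cells: G4, F4, Eb4, Db4, C4.
Each moves down a 2nd. Continuing: Bb3 → Ab3 → G3.

G3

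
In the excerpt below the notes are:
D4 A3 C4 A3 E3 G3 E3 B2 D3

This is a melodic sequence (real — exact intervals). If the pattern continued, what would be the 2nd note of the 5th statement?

C#2

With 3-note cells, note 2 of each statement runs A3, E3, B2.
Carrying that down a 4th forward: F#2 → C#2.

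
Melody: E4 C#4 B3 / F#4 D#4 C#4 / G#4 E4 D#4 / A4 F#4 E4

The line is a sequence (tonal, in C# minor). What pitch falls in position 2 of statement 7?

With 3-note cells, note 2 of each statement runs C#4, D#4, E4, F#4.
Each moves up a 2nd. Continuing: G#4 → A4 → B4.

B4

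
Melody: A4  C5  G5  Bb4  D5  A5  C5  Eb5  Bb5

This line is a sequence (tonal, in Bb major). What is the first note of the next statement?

D5

Taking 3-note groups, the heads are A4, Bb4, C5: the pattern moves up a 2nd.
One more step up a 2nd gives D5.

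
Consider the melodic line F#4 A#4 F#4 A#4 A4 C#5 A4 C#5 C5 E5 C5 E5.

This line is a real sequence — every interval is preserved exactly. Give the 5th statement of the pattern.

With a 4-note motive the entries are F#4, A4, C5, each up a 3rd from the previous.
Carrying on: Eb5 → Gb5.
From Gb5 the exact shape gives Gb5 Bb5 Gb5 Bb5.

Gb5 Bb5 Gb5 Bb5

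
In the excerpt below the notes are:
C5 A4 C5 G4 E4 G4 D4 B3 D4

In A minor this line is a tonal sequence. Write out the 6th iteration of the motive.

B2 G2 B2

Unit = 3 notes; the statements start on C5, G4, D4, moving down a 4th each time.
Extending down a 4th: A3 → E3 → B2.
Statement 6 starts on B2 and keeps the same diatonic contour: B2 G2 B2.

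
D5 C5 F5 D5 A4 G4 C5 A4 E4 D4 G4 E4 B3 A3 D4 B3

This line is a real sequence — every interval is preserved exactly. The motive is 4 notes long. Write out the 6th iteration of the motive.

The 4-note cells begin on D5, A4, E4, B3 — each down a 4th from the last.
Carrying on: F#3 → C#3.
So cell 6 is C#3 B2 E3 C#3.

C#3 B2 E3 C#3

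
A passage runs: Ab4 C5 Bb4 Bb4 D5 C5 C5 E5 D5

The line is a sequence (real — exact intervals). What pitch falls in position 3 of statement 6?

With 3-note cells, note 3 of each statement runs Bb4, C5, D5.
Each moves up a 2nd. Continuing: E5 → F#5 → G#5.

G#5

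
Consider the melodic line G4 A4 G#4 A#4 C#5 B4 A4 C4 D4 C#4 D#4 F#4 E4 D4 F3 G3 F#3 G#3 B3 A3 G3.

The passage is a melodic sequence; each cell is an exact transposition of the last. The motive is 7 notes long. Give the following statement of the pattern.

With a 7-note motive the entries are G4, C4, F3, each down a 5th from the previous.
Statement 4 starts on Bb2 and keeps the same exact contour: Bb2 C3 B2 C#3 E3 D3 C3.

Bb2 C3 B2 C#3 E3 D3 C3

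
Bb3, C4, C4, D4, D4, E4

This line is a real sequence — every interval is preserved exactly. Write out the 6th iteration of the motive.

G#4 A#4

Unit = 2 notes; the statements start on Bb3, C4, D4, moving up a 2nd each time.
Extending up a 2nd: E4 → F#4 → G#4.
From G#4 the exact shape gives G#4 A#4.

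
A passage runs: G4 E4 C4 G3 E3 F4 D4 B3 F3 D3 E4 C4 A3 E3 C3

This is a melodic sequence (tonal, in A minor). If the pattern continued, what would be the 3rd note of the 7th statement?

With 5-note cells, note 3 of each statement runs C4, B3, A3.
Extending down a 2nd: G3 → F3 → E3 → D3.

D3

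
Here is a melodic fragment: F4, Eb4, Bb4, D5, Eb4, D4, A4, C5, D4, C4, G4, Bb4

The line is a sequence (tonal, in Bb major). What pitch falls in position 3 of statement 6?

D4

With 4-note cells, note 3 of each statement runs Bb4, A4, G4.
Each moves down a 2nd. Continuing: F4 → Eb4 → D4.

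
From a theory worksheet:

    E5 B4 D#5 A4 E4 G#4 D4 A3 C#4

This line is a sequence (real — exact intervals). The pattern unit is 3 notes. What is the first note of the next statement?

Taking 3-note groups, the heads are E5, A4, D4: the pattern moves down a 5th.
One more step down a 5th gives G3.

G3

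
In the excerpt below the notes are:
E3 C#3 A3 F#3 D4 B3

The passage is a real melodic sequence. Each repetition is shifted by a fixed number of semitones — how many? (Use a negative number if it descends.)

5

The 2-note cells begin on E3, A3, D4 — each up a 4th from the last.
Counting half-steps from E3 to A3: 5.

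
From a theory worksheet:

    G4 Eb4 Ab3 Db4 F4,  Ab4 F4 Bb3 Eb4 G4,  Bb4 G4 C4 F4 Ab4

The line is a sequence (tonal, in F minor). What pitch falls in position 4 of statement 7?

C5

The unit is 5 notes. Position-4 pitches of the 3 shown cells: Db4, Eb4, F4.
Each moves up a 2nd. Continuing: G4 → Ab4 → Bb4 → C5.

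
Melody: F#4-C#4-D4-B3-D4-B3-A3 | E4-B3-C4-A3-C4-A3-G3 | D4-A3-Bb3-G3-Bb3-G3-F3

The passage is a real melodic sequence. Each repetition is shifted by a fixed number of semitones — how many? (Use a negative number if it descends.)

Unit = 7 notes; the statements start on F#4, E4, D4, moving down a 2nd each time.
F#4→E4 is 64 − 66 = -2 semitones.

-2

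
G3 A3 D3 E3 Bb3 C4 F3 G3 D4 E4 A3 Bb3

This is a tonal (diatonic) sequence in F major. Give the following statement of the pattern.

Unit = 4 notes; the statements start on G3, Bb3, D4, moving up a 3rd each time.
So cell 4 is F4 G4 C4 D4.

F4 G4 C4 D4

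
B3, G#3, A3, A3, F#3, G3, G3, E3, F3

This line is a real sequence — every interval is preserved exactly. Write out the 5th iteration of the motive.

Eb3 C3 Db3

With a 3-note motive the entries are B3, A3, G3, each down a 2nd from the previous.
Extending down a 2nd: F3 → Eb3.
So cell 5 is Eb3 C3 Db3.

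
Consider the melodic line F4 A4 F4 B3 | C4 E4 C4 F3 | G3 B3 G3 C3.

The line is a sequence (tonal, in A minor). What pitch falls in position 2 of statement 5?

C3

The unit is 4 notes. Position-2 pitches of the 3 shown cells: A4, E4, B3.
Carrying that down a 4th forward: F3 → C3.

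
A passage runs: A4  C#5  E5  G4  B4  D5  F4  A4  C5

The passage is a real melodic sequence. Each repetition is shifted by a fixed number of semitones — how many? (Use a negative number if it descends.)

-2

The 3-note cells begin on A4, G4, F4 — each down a 2nd from the last.
A4 to G4 spans -2 semitones.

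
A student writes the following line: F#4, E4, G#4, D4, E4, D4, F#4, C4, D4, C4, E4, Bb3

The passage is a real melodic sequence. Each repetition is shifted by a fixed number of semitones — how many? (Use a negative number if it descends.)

Taking 4-note groups, the heads are F#4, E4, D4: the pattern moves down a 2nd.
F#4 to E4 spans -2 semitones.

-2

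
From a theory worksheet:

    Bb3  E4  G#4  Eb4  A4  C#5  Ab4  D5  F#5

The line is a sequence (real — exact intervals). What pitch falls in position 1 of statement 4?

The unit is 3 notes. Position-1 pitches of the 3 shown cells: Bb3, Eb4, Ab4.
One more up a 4th gives Db5.

Db5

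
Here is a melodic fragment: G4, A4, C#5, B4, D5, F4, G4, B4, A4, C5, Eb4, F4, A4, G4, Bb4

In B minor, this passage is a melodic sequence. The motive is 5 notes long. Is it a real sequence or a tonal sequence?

real

Each cell has the same semitone pattern (2, 4, -2, 3) — intervals are preserved exactly.
And F4 lies outside B minor, so the sequence is real rather than tonal.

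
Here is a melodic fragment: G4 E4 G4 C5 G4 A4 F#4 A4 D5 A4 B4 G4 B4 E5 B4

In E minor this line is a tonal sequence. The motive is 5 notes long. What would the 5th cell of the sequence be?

Unit = 5 notes; the statements start on G4, A4, B4, moving up a 2nd each time.
Continuing the starts: C5 → D5.
Statement 5 starts on D5 and keeps the same diatonic contour: D5 B4 D5 G5 D5.

D5 B4 D5 G5 D5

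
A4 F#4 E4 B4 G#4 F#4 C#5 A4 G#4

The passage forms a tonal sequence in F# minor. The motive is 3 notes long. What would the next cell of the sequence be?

The 3-note cells begin on A4, B4, C#5 — each up a 2nd from the last.
Statement 4 starts on D5 and keeps the same diatonic contour: D5 B4 A4.

D5 B4 A4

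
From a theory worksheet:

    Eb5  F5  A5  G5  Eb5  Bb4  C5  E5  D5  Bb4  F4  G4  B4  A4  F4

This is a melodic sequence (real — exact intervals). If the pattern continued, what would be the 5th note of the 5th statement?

G3

Grouping in 5s, the 5th note of each cell is Eb5, Bb4, F4.
Carrying that down a 4th forward: C4 → G3.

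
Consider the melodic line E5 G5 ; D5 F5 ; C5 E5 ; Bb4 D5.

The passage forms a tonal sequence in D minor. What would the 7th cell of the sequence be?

The 2-note cells begin on E5, D5, C5, Bb4 — each down a 2nd from the last.
Carrying on: A4 → G4 → F4.
So cell 7 is F4 A4.

F4 A4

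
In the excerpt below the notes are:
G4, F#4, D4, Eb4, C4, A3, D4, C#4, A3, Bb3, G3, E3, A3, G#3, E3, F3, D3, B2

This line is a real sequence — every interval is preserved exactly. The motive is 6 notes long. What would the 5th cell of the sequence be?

Taking 6-note groups, the heads are G4, D4, A3: the pattern moves down a 4th.
Extending down a 4th: E3 → B2.
From B2 the exact shape gives B2 A#2 F#2 G2 E2 C#2.

B2 A#2 F#2 G2 E2 C#2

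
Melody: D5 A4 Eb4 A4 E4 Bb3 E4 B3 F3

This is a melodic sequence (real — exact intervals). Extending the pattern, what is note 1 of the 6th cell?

With 3-note cells, note 1 of each statement runs D5, A4, E4.
Extending down a 4th: B3 → F#3 → C#3.

C#3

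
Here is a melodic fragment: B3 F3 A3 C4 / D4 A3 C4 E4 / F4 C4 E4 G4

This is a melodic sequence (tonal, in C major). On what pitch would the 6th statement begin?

With a 4-note motive the entries are B3, D4, F4, each up a 3rd from the previous.
Extending the heads up a 3rd: A4 → C5 → E5.

E5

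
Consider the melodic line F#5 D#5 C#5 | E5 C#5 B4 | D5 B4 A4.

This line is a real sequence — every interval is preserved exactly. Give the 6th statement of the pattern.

Taking 3-note groups, the heads are F#5, E5, D5: the pattern moves down a 2nd.
Continuing the starts: C5 → Bb4 → Ab4.
Statement 6 starts on Ab4 and keeps the same exact contour: Ab4 F4 Eb4.

Ab4 F4 Eb4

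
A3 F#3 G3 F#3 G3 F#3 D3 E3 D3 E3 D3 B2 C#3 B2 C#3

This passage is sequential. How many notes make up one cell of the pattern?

5

There are 15 notes; a 5-note unit gives 3 cells:
A3 F#3 G3 F#3 G3 | F#3 D3 E3 D3 E3 | D3 B2 C#3 B2 C#3
That's a consistent down a 3rd shift per cell, and no other grouping gives one.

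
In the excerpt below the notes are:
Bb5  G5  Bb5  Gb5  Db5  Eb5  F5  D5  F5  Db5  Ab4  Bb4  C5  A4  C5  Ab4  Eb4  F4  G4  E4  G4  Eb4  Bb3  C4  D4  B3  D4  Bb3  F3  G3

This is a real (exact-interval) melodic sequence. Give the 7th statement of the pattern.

E3 C#3 E3 C3 G2 A2

With a 6-note motive the entries are Bb5, F5, C5, G4, D4, each down a 4th from the previous.
Extending down a 4th: A3 → E3.
So cell 7 is E3 C#3 E3 C3 G2 A2.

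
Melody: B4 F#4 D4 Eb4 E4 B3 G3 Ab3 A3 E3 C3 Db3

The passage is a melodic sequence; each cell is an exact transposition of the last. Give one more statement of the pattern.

D3 A2 F2 Gb2

Taking 4-note groups, the heads are B4, E4, A3: the pattern moves down a 5th.
Statement 4 starts on D3 and keeps the same exact contour: D3 A2 F2 Gb2.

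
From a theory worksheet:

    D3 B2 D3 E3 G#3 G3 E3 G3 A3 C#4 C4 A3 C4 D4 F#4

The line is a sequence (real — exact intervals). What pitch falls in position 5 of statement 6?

With 5-note cells, note 5 of each statement runs G#3, C#4, F#4.
Carrying that up a 4th forward: B4 → E5 → A5.

A5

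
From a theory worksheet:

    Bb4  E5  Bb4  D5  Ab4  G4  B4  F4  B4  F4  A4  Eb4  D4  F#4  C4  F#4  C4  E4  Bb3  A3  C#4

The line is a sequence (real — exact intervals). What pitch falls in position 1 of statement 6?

With 7-note cells, note 1 of each statement runs Bb4, F4, C4.
Extending down a 4th: G3 → D3 → A2.

A2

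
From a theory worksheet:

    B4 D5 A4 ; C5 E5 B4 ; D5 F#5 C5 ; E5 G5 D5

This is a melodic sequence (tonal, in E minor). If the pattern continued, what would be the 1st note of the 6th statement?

G5

Grouping in 3s, the 1st note of each cell is B4, C5, D5, E5.
Carrying that up a 2nd forward: F#5 → G5.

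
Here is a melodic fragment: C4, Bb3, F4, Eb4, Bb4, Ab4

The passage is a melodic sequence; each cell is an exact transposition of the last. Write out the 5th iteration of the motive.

The 2-note cells begin on C4, F4, Bb4 — each up a 4th from the last.
Carrying on: Eb5 → Ab5.
So cell 5 is Ab5 Gb5.

Ab5 Gb5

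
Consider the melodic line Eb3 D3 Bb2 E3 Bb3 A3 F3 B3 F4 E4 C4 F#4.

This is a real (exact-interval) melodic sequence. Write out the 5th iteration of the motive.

G5 F#5 D5 G#5

With a 4-note motive the entries are Eb3, Bb3, F4, each up a 5th from the previous.
Continuing the starts: C5 → G5.
Statement 5 starts on G5 and keeps the same exact contour: G5 F#5 D5 G#5.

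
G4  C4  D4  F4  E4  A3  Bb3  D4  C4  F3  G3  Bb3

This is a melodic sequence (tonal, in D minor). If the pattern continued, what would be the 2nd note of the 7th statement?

The unit is 4 notes. Position-2 pitches of the 3 shown cells: C4, A3, F3.
Carrying that down a 3rd forward: D3 → Bb2 → G2 → E2.

E2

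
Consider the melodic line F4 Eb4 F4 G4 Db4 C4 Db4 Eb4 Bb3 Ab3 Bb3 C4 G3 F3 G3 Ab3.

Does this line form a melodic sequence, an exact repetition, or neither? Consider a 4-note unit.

Each 4-note cell is the previous one transposed down a 3rd.

sequence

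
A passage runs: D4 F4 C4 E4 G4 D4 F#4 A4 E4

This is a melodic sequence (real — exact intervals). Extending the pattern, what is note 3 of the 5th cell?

G#4

The unit is 3 notes. Position-3 pitches of the 3 shown cells: C4, D4, E4.
Extending up a 2nd: F#4 → G#4.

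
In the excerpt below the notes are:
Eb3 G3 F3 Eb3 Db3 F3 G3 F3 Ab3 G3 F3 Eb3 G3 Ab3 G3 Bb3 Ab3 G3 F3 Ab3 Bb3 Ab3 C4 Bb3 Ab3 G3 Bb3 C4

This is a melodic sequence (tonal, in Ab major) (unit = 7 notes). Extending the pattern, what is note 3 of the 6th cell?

Db4

The unit is 7 notes. Position-3 pitches of the 4 shown cells: F3, G3, Ab3, Bb3.
Each moves up a 2nd. Continuing: C4 → Db4.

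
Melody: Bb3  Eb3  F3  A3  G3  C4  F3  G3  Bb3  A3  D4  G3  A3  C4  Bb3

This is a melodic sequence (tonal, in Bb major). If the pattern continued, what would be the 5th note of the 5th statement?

With 5-note cells, note 5 of each statement runs G3, A3, Bb3.
Extending up a 2nd: C4 → D4.

D4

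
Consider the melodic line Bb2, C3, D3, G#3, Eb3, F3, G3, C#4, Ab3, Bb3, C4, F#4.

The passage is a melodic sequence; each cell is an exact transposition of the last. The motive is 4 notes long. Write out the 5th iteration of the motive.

The 4-note cells begin on Bb2, Eb3, Ab3 — each up a 4th from the last.
Carrying on: Db4 → Gb4.
Statement 5 starts on Gb4 and keeps the same exact contour: Gb4 Ab4 Bb4 E5.

Gb4 Ab4 Bb4 E5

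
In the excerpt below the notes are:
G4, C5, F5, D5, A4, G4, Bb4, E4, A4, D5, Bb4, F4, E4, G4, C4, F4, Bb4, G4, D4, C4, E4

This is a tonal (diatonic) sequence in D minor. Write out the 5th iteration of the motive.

With a 7-note motive the entries are G4, E4, C4, each down a 3rd from the previous.
Extending down a 3rd: A3 → F3.
From F3 the diatonic shape gives F3 Bb3 E4 C4 G3 F3 A3.

F3 Bb3 E4 C4 G3 F3 A3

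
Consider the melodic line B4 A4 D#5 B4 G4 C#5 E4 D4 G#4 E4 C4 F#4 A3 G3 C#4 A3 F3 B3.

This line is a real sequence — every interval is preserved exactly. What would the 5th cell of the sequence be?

With a 6-note motive the entries are B4, E4, A3, each down a 5th from the previous.
Continuing the starts: D3 → G2.
Statement 5 starts on G2 and keeps the same exact contour: G2 F2 B2 G2 Eb2 A2.

G2 F2 B2 G2 Eb2 A2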